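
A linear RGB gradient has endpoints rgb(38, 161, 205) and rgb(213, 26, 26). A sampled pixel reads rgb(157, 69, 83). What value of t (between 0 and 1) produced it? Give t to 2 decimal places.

0.68

Invert the lerp on the B channel (largest span, 179): t = (83 − 205) / (26 − 205) = -122/-179 = 0.68156.
Check on R: (157 − 38)/(213 − 38) = 0.68 ✓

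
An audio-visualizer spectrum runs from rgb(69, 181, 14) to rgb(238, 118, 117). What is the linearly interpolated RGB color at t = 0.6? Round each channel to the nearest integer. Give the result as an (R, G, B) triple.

(170, 143, 76)

R = 69 + 0.6 × (238 − 69) = 69 + 0.6 × 169 = 170.4 → 170
G = 181 + 0.6 × (118 − 181) = 181 + 0.6 × -63 = 143.2 → 143
B = 14 + 0.6 × (117 − 14) = 14 + 0.6 × 103 = 75.8 → 76
So the blended color is (170, 143, 76), about #aa8f4c.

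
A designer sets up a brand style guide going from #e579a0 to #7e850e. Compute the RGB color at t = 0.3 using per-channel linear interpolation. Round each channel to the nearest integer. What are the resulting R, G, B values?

(198, 125, 116)

#e579a0 → (229, 121, 160); #7e850e → (126, 133, 14).
R = 229 + 0.3 × (126 − 229) = 229 + 0.3 × -103 = 198.1 → 198
G = 121 + 0.3 × (133 − 121) = 121 + 0.3 × 12 = 124.6 → 125
B = 160 + 0.3 × (14 − 160) = 160 + 0.3 × -146 = 116.2 → 116
So the blended color is (198, 125, 116), about #c67d74.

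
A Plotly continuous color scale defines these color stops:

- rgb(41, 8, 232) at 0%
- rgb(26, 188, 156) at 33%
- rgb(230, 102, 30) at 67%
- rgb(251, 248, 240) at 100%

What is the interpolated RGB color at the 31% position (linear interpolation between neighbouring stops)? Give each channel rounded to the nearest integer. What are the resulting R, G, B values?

31% lies between the 0% and 33% stops, so the local fraction is t = (31 − 0)/(33 − 0) = 31/33 ≈ 0.9394.
R = 41 + 0.9394 × (26 − 41) = 26.909 → 27
G = 8 + 0.9394 × (188 − 8) = 177.092 → 177
B = 232 + 0.9394 × (156 − 232) = 160.606 → 161

(27, 177, 161)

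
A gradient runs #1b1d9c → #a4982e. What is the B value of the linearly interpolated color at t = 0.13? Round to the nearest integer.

B₁ = 156 (from #1b1d9c), B₂ = 46 (from #a4982e).
B = 156 + 0.13 × (46 − 156) = 141.7 → 142

142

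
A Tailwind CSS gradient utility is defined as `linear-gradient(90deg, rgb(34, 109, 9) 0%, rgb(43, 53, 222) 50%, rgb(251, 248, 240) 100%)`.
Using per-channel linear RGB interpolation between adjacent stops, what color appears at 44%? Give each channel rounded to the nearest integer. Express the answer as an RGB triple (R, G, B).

(42, 60, 196)

44% lies between the 0% and 50% stops, so the local fraction is t = (44 − 0)/(50 − 0) = 44/50 ≈ 0.88.
R = 34 + 0.88 × (43 − 34) = 41.92 → 42
G = 109 + 0.88 × (53 − 109) = 59.72 → 60
B = 9 + 0.88 × (222 − 9) = 196.44 → 196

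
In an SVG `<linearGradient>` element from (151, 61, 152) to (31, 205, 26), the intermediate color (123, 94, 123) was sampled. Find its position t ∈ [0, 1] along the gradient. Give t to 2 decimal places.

0.23

Invert the lerp on the G channel (largest span, 144): t = (94 − 61) / (205 − 61) = 33/144 = 0.22917.
Check on R: (123 − 151)/(31 − 151) = 0.2333 ✓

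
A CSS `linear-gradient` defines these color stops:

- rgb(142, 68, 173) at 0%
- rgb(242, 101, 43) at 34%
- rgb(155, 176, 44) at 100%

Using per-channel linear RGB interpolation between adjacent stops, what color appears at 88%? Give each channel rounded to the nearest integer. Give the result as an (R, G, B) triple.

88% lies between the 34% and 100% stops, so the local fraction is t = (88 − 34)/(100 − 34) = 54/66 ≈ 0.8182.
R = 242 + 0.8182 × (155 − 242) = 170.817 → 171
G = 101 + 0.8182 × (176 − 101) = 162.365 → 162
B = 43 + 0.8182 × (44 − 43) = 43.818 → 44

(171, 162, 44)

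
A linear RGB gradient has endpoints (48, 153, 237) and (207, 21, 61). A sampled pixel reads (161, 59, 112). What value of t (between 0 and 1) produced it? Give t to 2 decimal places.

Invert the lerp on the B channel (largest span, 176): t = (112 − 237) / (61 − 237) = -125/-176 = 0.71023.
Check on R: (161 − 48)/(207 − 48) = 0.7107 ✓

0.71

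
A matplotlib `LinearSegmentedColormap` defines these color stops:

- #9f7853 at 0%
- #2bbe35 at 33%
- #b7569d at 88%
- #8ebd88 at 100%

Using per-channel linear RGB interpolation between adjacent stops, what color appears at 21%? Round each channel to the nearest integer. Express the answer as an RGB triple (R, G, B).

(85, 165, 64)

21% lies between the 0% and 33% stops, so the local fraction is t = (21 − 0)/(33 − 0) = 21/33 ≈ 0.6364.
#9f7853 → (159, 120, 83); #2bbe35 → (43, 190, 53).
R = 159 + 0.6364 × (43 − 159) = 85.178 → 85
G = 120 + 0.6364 × (190 − 120) = 164.548 → 165
B = 83 + 0.6364 × (53 − 83) = 63.908 → 64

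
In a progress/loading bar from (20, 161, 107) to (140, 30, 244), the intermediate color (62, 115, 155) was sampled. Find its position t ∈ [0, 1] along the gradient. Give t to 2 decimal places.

0.35

Invert the lerp on the B channel (largest span, 137): t = (155 − 107) / (244 − 107) = 48/137 = 0.35036.
Check on R: (62 − 20)/(140 − 20) = 0.35 ✓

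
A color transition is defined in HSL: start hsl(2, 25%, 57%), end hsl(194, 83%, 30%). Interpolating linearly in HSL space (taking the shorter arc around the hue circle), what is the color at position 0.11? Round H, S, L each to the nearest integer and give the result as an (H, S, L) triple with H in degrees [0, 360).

(344, 31, 54)

Hue: 194 − 2 = 192°, but |192| > 180 so the shorter arc goes the other way: Δh = 192 − 360 = -168°.
H = 2 + 0.11 × (-168) = -16.48 → -16 → -16 mod 360 = 344°
S = 25 + 0.11 × (83 − 25) = 31.38 → 31%
L = 57 + 0.11 × (30 − 57) = 54.03 → 54%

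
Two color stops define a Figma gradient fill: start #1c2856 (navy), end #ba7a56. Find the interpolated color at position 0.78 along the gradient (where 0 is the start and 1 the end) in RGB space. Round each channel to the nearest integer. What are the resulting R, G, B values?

#1c2856 → (28, 40, 86); #ba7a56 → (186, 122, 86).
R = 28 + 0.78 × (186 − 28) = 28 + 0.78 × 158 = 151.24 → 151
G = 40 + 0.78 × (122 − 40) = 40 + 0.78 × 82 = 103.96 → 104
B = 86 + 0.78 × (86 − 86) = 86 + 0.78 × 0 = 86 → 86

(151, 104, 86)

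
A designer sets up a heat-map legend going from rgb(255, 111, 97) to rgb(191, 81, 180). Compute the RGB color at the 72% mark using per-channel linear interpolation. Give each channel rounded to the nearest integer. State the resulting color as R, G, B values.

72% corresponds to t = 0.72.
R = 255 + 0.72 × (191 − 255) = 255 + 0.72 × -64 = 208.92 → 209
G = 111 + 0.72 × (81 − 111) = 111 + 0.72 × -30 = 89.4 → 89
B = 97 + 0.72 × (180 − 97) = 97 + 0.72 × 83 = 156.76 → 157

(209, 89, 157)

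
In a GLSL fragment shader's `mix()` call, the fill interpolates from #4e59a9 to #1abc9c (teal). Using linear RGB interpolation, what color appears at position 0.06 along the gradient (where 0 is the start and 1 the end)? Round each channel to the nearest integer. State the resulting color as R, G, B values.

#4e59a9 → (78, 89, 169); #1abc9c → (26, 188, 156).
R = 78 + 0.06 × (26 − 78) = 78 + 0.06 × -52 = 74.88 → 75
G = 89 + 0.06 × (188 − 89) = 89 + 0.06 × 99 = 94.94 → 95
B = 169 + 0.06 × (156 − 169) = 169 + 0.06 × -13 = 168.22 → 168

(75, 95, 168)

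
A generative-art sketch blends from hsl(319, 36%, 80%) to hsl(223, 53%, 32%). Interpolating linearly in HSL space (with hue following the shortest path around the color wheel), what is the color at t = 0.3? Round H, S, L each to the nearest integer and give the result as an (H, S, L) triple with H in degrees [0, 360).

(290, 41, 66)

Hue arc: Δh = 223 − 319 = -96° (|Δh| ≤ 180, already the shorter path).
H = 319 + 0.3 × (-96) = 290.2 → 290°
S = 36 + 0.3 × (53 − 36) = 41.1 → 41%
L = 80 + 0.3 × (32 − 80) = 65.6 → 66%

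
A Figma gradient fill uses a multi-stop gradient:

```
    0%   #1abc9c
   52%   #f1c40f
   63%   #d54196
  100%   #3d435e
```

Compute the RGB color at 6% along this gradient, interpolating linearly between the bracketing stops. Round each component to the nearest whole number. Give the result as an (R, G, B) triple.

(51, 189, 140)

6% lies between the 0% and 52% stops, so the local fraction is t = (6 − 0)/(52 − 0) = 6/52 ≈ 0.1154.
#1abc9c → (26, 188, 156); #f1c40f → (241, 196, 15).
R = 26 + 0.1154 × (241 − 26) = 50.811 → 51
G = 188 + 0.1154 × (196 − 188) = 188.923 → 189
B = 156 + 0.1154 × (15 − 156) = 139.729 → 140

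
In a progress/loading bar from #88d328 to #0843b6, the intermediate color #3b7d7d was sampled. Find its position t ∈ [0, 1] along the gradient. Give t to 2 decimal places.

0.60

Invert the lerp on the G channel (largest span, 144): t = (125 − 211) / (67 − 211) = -86/-144 = 0.59722.
Check on R: (59 − 136)/(8 − 136) = 0.6016 ✓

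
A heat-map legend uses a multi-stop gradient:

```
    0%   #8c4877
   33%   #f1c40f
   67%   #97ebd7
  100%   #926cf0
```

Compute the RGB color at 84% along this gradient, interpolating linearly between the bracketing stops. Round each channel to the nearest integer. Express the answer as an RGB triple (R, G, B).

84% lies between the 67% and 100% stops, so the local fraction is t = (84 − 67)/(100 − 67) = 17/33 ≈ 0.5152.
#97ebd7 → (151, 235, 215); #926cf0 → (146, 108, 240).
R = 151 + 0.5152 × (146 − 151) = 148.424 → 148
G = 235 + 0.5152 × (108 − 235) = 169.57 → 170
B = 215 + 0.5152 × (240 − 215) = 227.88 → 228

(148, 170, 228)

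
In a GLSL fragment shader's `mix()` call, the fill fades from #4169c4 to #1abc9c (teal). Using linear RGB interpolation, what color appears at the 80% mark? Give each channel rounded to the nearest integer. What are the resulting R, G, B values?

(34, 171, 164)

#4169c4 → (65, 105, 196); #1abc9c → (26, 188, 156).
80% corresponds to t = 0.8.
R = 65 + 0.8 × (26 − 65) = 65 + 0.8 × -39 = 33.8 → 34
G = 105 + 0.8 × (188 − 105) = 105 + 0.8 × 83 = 171.4 → 171
B = 196 + 0.8 × (156 − 196) = 196 + 0.8 × -40 = 164 → 164
So the blended color is (34, 171, 164), about #22aba4.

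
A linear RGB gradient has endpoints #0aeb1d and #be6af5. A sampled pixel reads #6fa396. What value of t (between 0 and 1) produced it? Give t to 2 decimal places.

0.56

Invert the lerp on the B channel (largest span, 216): t = (150 − 29) / (245 − 29) = 121/216 = 0.56019.
Check on R: (111 − 10)/(190 − 10) = 0.5611 ✓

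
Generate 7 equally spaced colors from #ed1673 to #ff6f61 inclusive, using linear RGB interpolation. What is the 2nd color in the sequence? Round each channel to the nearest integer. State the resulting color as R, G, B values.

(240, 37, 112)

With 7 swatches and endpoints inclusive, swatch 2 sits at t = (2 − 1)/(7 − 1) = 1/6 ≈ 0.1667.
#ed1673 → (237, 22, 115); #ff6f61 → (255, 111, 97).
R = 237 + 0.1667 × (255 − 237) = 240.001 → 240
G = 22 + 0.1667 × (111 − 22) = 36.836 → 37
B = 115 + 0.1667 × (97 − 115) = 111.999 → 112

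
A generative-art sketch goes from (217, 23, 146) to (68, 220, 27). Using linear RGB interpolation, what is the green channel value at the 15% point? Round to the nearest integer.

G = 23 + 0.15 × (220 − 23) = 52.55 → 53

53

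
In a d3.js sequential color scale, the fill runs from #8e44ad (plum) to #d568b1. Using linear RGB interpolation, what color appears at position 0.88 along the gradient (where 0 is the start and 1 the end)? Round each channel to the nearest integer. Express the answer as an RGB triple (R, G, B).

(204, 100, 177)

#8e44ad → (142, 68, 173); #d568b1 → (213, 104, 177).
R = 142 + 0.88 × (213 − 142) = 142 + 0.88 × 71 = 204.48 → 204
G = 68 + 0.88 × (104 − 68) = 68 + 0.88 × 36 = 99.68 → 100
B = 173 + 0.88 × (177 − 173) = 173 + 0.88 × 4 = 176.52 → 177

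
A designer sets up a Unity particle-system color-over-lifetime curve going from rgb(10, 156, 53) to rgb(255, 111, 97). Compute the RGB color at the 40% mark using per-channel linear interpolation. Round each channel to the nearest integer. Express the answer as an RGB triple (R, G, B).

(108, 138, 71)

40% corresponds to t = 0.4.
R = 10 + 0.4 × (255 − 10) = 10 + 0.4 × 245 = 108 → 108
G = 156 + 0.4 × (111 − 156) = 156 + 0.4 × -45 = 138 → 138
B = 53 + 0.4 × (97 − 53) = 53 + 0.4 × 44 = 70.6 → 71
So the blended color is (108, 138, 71), about #6c8a47.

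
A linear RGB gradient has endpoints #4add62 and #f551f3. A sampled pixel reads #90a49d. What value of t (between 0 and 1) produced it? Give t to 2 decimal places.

Invert the lerp on the R channel (largest span, 171): t = (144 − 74) / (245 − 74) = 70/171 = 0.40936.
Check on G: (164 − 221)/(81 − 221) = 0.4071 ✓

0.41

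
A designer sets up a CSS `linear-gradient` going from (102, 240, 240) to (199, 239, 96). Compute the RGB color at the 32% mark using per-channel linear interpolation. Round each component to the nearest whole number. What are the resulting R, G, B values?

(133, 240, 194)

32% corresponds to t = 0.32.
R = 102 + 0.32 × (199 − 102) = 102 + 0.32 × 97 = 133.04 → 133
G = 240 + 0.32 × (239 − 240) = 240 + 0.32 × -1 = 239.68 → 240
B = 240 + 0.32 × (96 − 240) = 240 + 0.32 × -144 = 193.92 → 194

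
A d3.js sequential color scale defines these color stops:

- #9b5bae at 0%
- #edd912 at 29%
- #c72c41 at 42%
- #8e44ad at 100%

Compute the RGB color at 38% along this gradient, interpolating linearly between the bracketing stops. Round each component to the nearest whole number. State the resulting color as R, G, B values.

(211, 97, 51)

38% lies between the 29% and 42% stops, so the local fraction is t = (38 − 29)/(42 − 29) = 9/13 ≈ 0.6923.
#edd912 → (237, 217, 18); #c72c41 → (199, 44, 65).
R = 237 + 0.6923 × (199 − 237) = 210.693 → 211
G = 217 + 0.6923 × (44 − 217) = 97.232 → 97
B = 18 + 0.6923 × (65 − 18) = 50.538 → 51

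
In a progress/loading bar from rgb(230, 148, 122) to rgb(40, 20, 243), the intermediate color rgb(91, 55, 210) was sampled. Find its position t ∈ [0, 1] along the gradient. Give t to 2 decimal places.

Invert the lerp on the R channel (largest span, 190): t = (91 − 230) / (40 − 230) = -139/-190 = 0.73158.
Check on G: (55 − 148)/(20 − 148) = 0.7266 ✓

0.73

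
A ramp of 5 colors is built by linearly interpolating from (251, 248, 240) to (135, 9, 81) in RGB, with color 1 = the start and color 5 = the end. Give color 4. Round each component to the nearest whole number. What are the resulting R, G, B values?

(164, 69, 121)

With 5 swatches and endpoints inclusive, swatch 4 sits at t = (4 − 1)/(5 − 1) = 3/4 ≈ 0.75.
R = 251 + 0.75 × (135 − 251) = 164 → 164
G = 248 + 0.75 × (9 − 248) = 68.75 → 69
B = 240 + 0.75 × (81 − 240) = 120.75 → 121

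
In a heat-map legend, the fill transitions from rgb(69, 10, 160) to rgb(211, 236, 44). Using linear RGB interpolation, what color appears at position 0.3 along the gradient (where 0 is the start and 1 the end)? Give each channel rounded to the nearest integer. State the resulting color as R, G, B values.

R = 69 + 0.3 × (211 − 69) = 69 + 0.3 × 142 = 111.6 → 112
G = 10 + 0.3 × (236 − 10) = 10 + 0.3 × 226 = 77.8 → 78
B = 160 + 0.3 × (44 − 160) = 160 + 0.3 × -116 = 125.2 → 125

(112, 78, 125)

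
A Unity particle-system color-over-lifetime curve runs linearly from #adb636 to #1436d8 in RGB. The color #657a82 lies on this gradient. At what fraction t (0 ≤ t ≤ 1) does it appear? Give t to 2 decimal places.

Invert the lerp on the B channel (largest span, 162): t = (130 − 54) / (216 − 54) = 76/162 = 0.46914.
Check on R: (101 − 173)/(20 − 173) = 0.4706 ✓

0.47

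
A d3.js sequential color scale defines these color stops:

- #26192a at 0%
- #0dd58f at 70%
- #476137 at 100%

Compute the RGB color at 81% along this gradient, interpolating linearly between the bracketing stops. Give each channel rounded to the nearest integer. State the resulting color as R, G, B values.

81% lies between the 70% and 100% stops, so the local fraction is t = (81 − 70)/(100 − 70) = 11/30 ≈ 0.3667.
#0dd58f → (13, 213, 143); #476137 → (71, 97, 55).
R = 13 + 0.3667 × (71 − 13) = 34.269 → 34
G = 213 + 0.3667 × (97 − 213) = 170.463 → 170
B = 143 + 0.3667 × (55 − 143) = 110.73 → 111

(34, 170, 111)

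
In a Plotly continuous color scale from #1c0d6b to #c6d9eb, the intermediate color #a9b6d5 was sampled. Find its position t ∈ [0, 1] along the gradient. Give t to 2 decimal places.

0.83

Invert the lerp on the G channel (largest span, 204): t = (182 − 13) / (217 − 13) = 169/204 = 0.82843.
Check on R: (169 − 28)/(198 − 28) = 0.8294 ✓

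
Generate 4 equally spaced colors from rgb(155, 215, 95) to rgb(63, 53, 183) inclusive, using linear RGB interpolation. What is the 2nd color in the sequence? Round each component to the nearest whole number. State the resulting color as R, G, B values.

(124, 161, 124)

With 4 swatches and endpoints inclusive, swatch 2 sits at t = (2 − 1)/(4 − 1) = 1/3 ≈ 0.3333.
R = 155 + 0.3333 × (63 − 155) = 124.336 → 124
G = 215 + 0.3333 × (53 − 215) = 161.005 → 161
B = 95 + 0.3333 × (183 − 95) = 124.33 → 124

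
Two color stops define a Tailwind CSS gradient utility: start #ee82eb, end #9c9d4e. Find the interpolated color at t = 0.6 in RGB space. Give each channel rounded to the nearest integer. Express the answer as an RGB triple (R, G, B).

#ee82eb → (238, 130, 235); #9c9d4e → (156, 157, 78).
R = 238 + 0.6 × (156 − 238) = 238 + 0.6 × -82 = 188.8 → 189
G = 130 + 0.6 × (157 − 130) = 130 + 0.6 × 27 = 146.2 → 146
B = 235 + 0.6 × (78 − 235) = 235 + 0.6 × -157 = 140.8 → 141

(189, 146, 141)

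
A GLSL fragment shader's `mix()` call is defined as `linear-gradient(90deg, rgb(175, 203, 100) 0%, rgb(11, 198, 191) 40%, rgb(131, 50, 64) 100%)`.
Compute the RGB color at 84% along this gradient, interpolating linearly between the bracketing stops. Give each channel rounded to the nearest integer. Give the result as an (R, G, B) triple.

(99, 89, 98)

84% lies between the 40% and 100% stops, so the local fraction is t = (84 − 40)/(100 − 40) = 44/60 ≈ 0.7333.
R = 11 + 0.7333 × (131 − 11) = 98.996 → 99
G = 198 + 0.7333 × (50 − 198) = 89.472 → 89
B = 191 + 0.7333 × (64 − 191) = 97.871 → 98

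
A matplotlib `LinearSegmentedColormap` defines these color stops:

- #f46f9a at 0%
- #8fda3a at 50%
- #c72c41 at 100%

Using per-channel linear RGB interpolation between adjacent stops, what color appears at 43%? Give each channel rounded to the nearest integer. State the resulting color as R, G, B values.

(157, 203, 71)

43% lies between the 0% and 50% stops, so the local fraction is t = (43 − 0)/(50 − 0) = 43/50 ≈ 0.86.
#f46f9a → (244, 111, 154); #8fda3a → (143, 218, 58).
R = 244 + 0.86 × (143 − 244) = 157.14 → 157
G = 111 + 0.86 × (218 − 111) = 203.02 → 203
B = 154 + 0.86 × (58 − 154) = 71.44 → 71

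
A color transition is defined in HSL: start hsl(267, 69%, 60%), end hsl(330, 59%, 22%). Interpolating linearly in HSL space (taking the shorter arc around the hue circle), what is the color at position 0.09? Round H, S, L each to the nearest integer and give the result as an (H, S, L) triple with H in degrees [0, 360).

(273, 68, 57)

Hue arc: Δh = 330 − 267 = 63° (|Δh| ≤ 180, already the shorter path).
H = 267 + 0.09 × (63) = 272.67 → 273°
S = 69 + 0.09 × (59 − 69) = 68.1 → 68%
L = 60 + 0.09 × (22 − 60) = 56.58 → 57%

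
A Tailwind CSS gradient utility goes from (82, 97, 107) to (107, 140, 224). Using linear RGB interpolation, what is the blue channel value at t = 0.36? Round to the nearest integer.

149

B = 107 + 0.36 × (224 − 107) = 149.12 → 149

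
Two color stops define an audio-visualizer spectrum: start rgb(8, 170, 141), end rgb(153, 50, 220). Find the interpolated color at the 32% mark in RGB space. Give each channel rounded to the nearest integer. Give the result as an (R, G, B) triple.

(54, 132, 166)

32% corresponds to t = 0.32.
R = 8 + 0.32 × (153 − 8) = 8 + 0.32 × 145 = 54.4 → 54
G = 170 + 0.32 × (50 − 170) = 170 + 0.32 × -120 = 131.6 → 132
B = 141 + 0.32 × (220 − 141) = 141 + 0.32 × 79 = 166.28 → 166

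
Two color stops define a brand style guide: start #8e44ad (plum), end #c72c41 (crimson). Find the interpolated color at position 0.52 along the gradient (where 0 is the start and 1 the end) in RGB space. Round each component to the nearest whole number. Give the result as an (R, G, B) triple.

(172, 56, 117)

#8e44ad → (142, 68, 173); #c72c41 → (199, 44, 65).
R = 142 + 0.52 × (199 − 142) = 142 + 0.52 × 57 = 171.64 → 172
G = 68 + 0.52 × (44 − 68) = 68 + 0.52 × -24 = 55.52 → 56
B = 173 + 0.52 × (65 − 173) = 173 + 0.52 × -108 = 116.84 → 117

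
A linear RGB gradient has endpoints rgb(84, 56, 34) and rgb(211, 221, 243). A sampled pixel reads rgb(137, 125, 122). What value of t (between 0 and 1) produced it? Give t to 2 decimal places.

0.42

Invert the lerp on the B channel (largest span, 209): t = (122 − 34) / (243 − 34) = 88/209 = 0.42105.
Check on R: (137 − 84)/(211 − 84) = 0.4173 ✓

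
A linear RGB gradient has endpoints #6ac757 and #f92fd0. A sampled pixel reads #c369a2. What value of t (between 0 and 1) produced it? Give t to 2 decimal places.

0.62

Invert the lerp on the G channel (largest span, 152): t = (105 − 199) / (47 − 199) = -94/-152 = 0.61842.
Check on R: (195 − 106)/(249 − 106) = 0.6224 ✓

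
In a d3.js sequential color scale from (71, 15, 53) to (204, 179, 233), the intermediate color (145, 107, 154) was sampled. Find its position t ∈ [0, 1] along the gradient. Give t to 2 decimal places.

Invert the lerp on the B channel (largest span, 180): t = (154 − 53) / (233 − 53) = 101/180 = 0.56111.
Check on R: (145 − 71)/(204 − 71) = 0.5564 ✓

0.56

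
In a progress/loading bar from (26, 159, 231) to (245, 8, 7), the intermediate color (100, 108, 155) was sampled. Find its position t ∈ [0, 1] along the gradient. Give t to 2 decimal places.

Invert the lerp on the B channel (largest span, 224): t = (155 − 231) / (7 − 231) = -76/-224 = 0.33929.
Check on R: (100 − 26)/(245 − 26) = 0.3379 ✓

0.34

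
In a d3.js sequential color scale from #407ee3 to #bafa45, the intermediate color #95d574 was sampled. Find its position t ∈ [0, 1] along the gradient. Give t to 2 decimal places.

Invert the lerp on the B channel (largest span, 158): t = (116 − 227) / (69 − 227) = -111/-158 = 0.70253.
Check on R: (149 − 64)/(186 − 64) = 0.6967 ✓

0.70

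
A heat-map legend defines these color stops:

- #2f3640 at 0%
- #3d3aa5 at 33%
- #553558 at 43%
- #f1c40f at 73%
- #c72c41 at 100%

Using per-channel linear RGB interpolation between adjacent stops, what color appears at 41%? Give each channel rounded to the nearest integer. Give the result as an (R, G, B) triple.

(80, 54, 103)

41% lies between the 33% and 43% stops, so the local fraction is t = (41 − 33)/(43 − 33) = 8/10 ≈ 0.8.
#3d3aa5 → (61, 58, 165); #553558 → (85, 53, 88).
R = 61 + 0.8 × (85 − 61) = 80.2 → 80
G = 58 + 0.8 × (53 − 58) = 54 → 54
B = 165 + 0.8 × (88 − 165) = 103.4 → 103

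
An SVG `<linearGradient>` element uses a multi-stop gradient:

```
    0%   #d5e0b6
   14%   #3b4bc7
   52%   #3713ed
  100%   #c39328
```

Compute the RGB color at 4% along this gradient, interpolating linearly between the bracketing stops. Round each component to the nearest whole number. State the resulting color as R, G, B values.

4% lies between the 0% and 14% stops, so the local fraction is t = (4 − 0)/(14 − 0) = 4/14 ≈ 0.2857.
#d5e0b6 → (213, 224, 182); #3b4bc7 → (59, 75, 199).
R = 213 + 0.2857 × (59 − 213) = 169.002 → 169
G = 224 + 0.2857 × (75 − 224) = 181.431 → 181
B = 182 + 0.2857 × (199 − 182) = 186.857 → 187

(169, 181, 187)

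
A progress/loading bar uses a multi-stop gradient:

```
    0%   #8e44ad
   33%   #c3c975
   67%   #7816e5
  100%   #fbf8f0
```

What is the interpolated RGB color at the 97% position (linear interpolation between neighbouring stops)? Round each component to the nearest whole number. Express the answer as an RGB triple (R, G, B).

(239, 227, 239)

97% lies between the 67% and 100% stops, so the local fraction is t = (97 − 67)/(100 − 67) = 30/33 ≈ 0.9091.
#7816e5 → (120, 22, 229); #fbf8f0 → (251, 248, 240).
R = 120 + 0.9091 × (251 − 120) = 239.092 → 239
G = 22 + 0.9091 × (248 − 22) = 227.457 → 227
B = 229 + 0.9091 × (240 − 229) = 239 → 239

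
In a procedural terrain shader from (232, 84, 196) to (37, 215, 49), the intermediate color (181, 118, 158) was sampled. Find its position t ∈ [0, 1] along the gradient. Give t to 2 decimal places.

Invert the lerp on the R channel (largest span, 195): t = (181 − 232) / (37 − 232) = -51/-195 = 0.26154.
Check on G: (118 − 84)/(215 − 84) = 0.2595 ✓

0.26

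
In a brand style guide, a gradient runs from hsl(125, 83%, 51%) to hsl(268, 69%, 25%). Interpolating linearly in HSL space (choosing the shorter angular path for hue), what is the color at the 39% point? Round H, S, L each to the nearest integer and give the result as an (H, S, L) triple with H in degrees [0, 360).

(181, 78, 41)

Hue arc: Δh = 268 − 125 = 143° (|Δh| ≤ 180, already the shorter path).
H = 125 + 0.39 × (143) = 180.77 → 181°
S = 83 + 0.39 × (69 − 83) = 77.54 → 78%
L = 51 + 0.39 × (25 − 51) = 40.86 → 41%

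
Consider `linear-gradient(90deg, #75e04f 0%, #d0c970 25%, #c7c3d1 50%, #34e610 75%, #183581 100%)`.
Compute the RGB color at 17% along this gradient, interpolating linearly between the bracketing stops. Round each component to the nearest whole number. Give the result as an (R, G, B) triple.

(179, 208, 101)

17% lies between the 0% and 25% stops, so the local fraction is t = (17 − 0)/(25 − 0) = 17/25 ≈ 0.68.
#75e04f → (117, 224, 79); #d0c970 → (208, 201, 112).
R = 117 + 0.68 × (208 − 117) = 178.88 → 179
G = 224 + 0.68 × (201 − 224) = 208.36 → 208
B = 79 + 0.68 × (112 − 79) = 101.44 → 101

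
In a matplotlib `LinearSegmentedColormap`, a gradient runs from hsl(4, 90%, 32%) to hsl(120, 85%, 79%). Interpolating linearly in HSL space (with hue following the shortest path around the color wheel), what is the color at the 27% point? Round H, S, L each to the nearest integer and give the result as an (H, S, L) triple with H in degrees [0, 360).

(35, 89, 45)

Hue arc: Δh = 120 − 4 = 116° (|Δh| ≤ 180, already the shorter path).
H = 4 + 0.27 × (116) = 35.32 → 35°
S = 90 + 0.27 × (85 − 90) = 88.65 → 89%
L = 32 + 0.27 × (79 − 32) = 44.69 → 45%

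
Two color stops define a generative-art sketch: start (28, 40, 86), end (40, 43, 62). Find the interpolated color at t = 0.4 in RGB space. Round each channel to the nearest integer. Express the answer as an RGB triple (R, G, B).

(33, 41, 76)

R = 28 + 0.4 × (40 − 28) = 28 + 0.4 × 12 = 32.8 → 33
G = 40 + 0.4 × (43 − 40) = 40 + 0.4 × 3 = 41.2 → 41
B = 86 + 0.4 × (62 − 86) = 86 + 0.4 × -24 = 76.4 → 76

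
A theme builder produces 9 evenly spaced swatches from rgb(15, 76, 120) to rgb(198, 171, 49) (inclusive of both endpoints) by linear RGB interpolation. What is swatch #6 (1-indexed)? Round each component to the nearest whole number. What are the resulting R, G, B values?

With 9 swatches and endpoints inclusive, swatch 6 sits at t = (6 − 1)/(9 − 1) = 5/8 ≈ 0.625.
R = 15 + 0.625 × (198 − 15) = 129.375 → 129
G = 76 + 0.625 × (171 − 76) = 135.375 → 135
B = 120 + 0.625 × (49 − 120) = 75.625 → 76

(129, 135, 76)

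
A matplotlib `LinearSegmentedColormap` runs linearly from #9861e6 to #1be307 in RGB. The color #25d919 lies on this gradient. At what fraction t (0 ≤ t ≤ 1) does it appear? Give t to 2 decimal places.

Invert the lerp on the B channel (largest span, 223): t = (25 − 230) / (7 − 230) = -205/-223 = 0.91928.
Check on R: (37 − 152)/(27 − 152) = 0.92 ✓

0.92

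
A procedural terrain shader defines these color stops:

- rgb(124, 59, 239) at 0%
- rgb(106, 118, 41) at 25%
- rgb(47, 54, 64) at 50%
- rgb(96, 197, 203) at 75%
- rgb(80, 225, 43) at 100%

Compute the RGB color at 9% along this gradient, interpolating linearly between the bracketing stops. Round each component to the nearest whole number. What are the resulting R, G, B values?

9% lies between the 0% and 25% stops, so the local fraction is t = (9 − 0)/(25 − 0) = 9/25 ≈ 0.36.
R = 124 + 0.36 × (106 − 124) = 117.52 → 118
G = 59 + 0.36 × (118 − 59) = 80.24 → 80
B = 239 + 0.36 × (41 − 239) = 167.72 → 168

(118, 80, 168)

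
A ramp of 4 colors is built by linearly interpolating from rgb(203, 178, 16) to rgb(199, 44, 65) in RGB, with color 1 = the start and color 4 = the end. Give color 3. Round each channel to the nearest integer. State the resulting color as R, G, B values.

(200, 89, 49)

With 4 swatches and endpoints inclusive, swatch 3 sits at t = (3 − 1)/(4 − 1) = 2/3 ≈ 0.6667.
R = 203 + 0.6667 × (199 − 203) = 200.333 → 200
G = 178 + 0.6667 × (44 − 178) = 88.662 → 89
B = 16 + 0.6667 × (65 − 16) = 48.668 → 49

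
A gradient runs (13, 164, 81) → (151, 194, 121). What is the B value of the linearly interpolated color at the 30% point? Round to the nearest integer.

93

B = 81 + 0.3 × (121 − 81) = 93 → 93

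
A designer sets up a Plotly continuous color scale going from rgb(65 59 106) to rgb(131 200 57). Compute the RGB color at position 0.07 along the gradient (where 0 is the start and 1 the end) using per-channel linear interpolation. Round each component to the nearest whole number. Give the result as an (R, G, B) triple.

(70, 69, 103)

R = 65 + 0.07 × (131 − 65) = 65 + 0.07 × 66 = 69.62 → 70
G = 59 + 0.07 × (200 − 59) = 59 + 0.07 × 141 = 68.87 → 69
B = 106 + 0.07 × (57 − 106) = 106 + 0.07 × -49 = 102.57 → 103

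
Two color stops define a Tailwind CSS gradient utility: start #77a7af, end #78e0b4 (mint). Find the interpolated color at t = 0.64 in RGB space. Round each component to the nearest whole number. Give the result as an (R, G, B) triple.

#77a7af → (119, 167, 175); #78e0b4 → (120, 224, 180).
R = 119 + 0.64 × (120 − 119) = 119 + 0.64 × 1 = 119.64 → 120
G = 167 + 0.64 × (224 − 167) = 167 + 0.64 × 57 = 203.48 → 203
B = 175 + 0.64 × (180 − 175) = 175 + 0.64 × 5 = 178.2 → 178

(120, 203, 178)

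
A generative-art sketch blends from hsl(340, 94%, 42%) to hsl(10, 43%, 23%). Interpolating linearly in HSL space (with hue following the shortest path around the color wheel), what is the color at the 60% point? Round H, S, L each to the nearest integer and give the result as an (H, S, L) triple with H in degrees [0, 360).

(358, 63, 31)

Hue: 10 − 340 = -330°, but |-330| > 180 so the shorter arc goes the other way: Δh = -330 + 360 = 30°.
H = 340 + 0.6 × (30) = 358 → 358°
S = 94 + 0.6 × (43 − 94) = 63.4 → 63%
L = 42 + 0.6 × (23 − 42) = 30.6 → 31%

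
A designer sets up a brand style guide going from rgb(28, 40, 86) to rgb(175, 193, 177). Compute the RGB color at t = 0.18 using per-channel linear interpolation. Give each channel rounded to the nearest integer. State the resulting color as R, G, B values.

R = 28 + 0.18 × (175 − 28) = 28 + 0.18 × 147 = 54.46 → 54
G = 40 + 0.18 × (193 − 40) = 40 + 0.18 × 153 = 67.54 → 68
B = 86 + 0.18 × (177 − 86) = 86 + 0.18 × 91 = 102.38 → 102
So the blended color is (54, 68, 102), about #364466.

(54, 68, 102)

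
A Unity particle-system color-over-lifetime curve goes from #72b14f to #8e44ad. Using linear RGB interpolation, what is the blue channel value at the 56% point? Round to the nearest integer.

132

B₁ = 79 (from #72b14f), B₂ = 173 (from #8e44ad).
B = 79 + 0.56 × (173 − 79) = 131.64 → 132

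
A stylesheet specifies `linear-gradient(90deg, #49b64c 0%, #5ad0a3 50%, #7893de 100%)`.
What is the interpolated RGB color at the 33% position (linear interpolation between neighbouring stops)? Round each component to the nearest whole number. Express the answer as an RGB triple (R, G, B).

33% lies between the 0% and 50% stops, so the local fraction is t = (33 − 0)/(50 − 0) = 33/50 ≈ 0.66.
#49b64c → (73, 182, 76); #5ad0a3 → (90, 208, 163).
R = 73 + 0.66 × (90 − 73) = 84.22 → 84
G = 182 + 0.66 × (208 − 182) = 199.16 → 199
B = 76 + 0.66 × (163 − 76) = 133.42 → 133

(84, 199, 133)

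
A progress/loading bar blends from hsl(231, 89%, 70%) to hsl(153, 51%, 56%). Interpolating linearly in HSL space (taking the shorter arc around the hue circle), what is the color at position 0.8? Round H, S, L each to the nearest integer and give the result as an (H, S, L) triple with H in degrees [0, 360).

Hue arc: Δh = 153 − 231 = -78° (|Δh| ≤ 180, already the shorter path).
H = 231 + 0.8 × (-78) = 168.6 → 169°
S = 89 + 0.8 × (51 − 89) = 58.6 → 59%
L = 70 + 0.8 × (56 − 70) = 58.8 → 59%

(169, 59, 59)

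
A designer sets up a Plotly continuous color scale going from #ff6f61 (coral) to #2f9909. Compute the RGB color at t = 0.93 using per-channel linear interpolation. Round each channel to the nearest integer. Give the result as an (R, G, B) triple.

#ff6f61 → (255, 111, 97); #2f9909 → (47, 153, 9).
R = 255 + 0.93 × (47 − 255) = 255 + 0.93 × -208 = 61.56 → 62
G = 111 + 0.93 × (153 − 111) = 111 + 0.93 × 42 = 150.06 → 150
B = 97 + 0.93 × (9 − 97) = 97 + 0.93 × -88 = 15.16 → 15

(62, 150, 15)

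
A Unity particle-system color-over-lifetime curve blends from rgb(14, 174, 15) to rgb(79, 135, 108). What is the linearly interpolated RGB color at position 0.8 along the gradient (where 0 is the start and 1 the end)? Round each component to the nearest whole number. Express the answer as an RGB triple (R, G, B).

R = 14 + 0.8 × (79 − 14) = 14 + 0.8 × 65 = 66 → 66
G = 174 + 0.8 × (135 − 174) = 174 + 0.8 × -39 = 142.8 → 143
B = 15 + 0.8 × (108 − 15) = 15 + 0.8 × 93 = 89.4 → 89

(66, 143, 89)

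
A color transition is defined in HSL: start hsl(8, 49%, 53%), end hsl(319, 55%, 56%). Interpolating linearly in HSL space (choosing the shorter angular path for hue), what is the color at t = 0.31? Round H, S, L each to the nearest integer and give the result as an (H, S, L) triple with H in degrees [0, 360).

Hue: 319 − 8 = 311°, but |311| > 180 so the shorter arc goes the other way: Δh = 311 − 360 = -49°.
H = 8 + 0.31 × (-49) = -7.19 → -7 → -7 mod 360 = 353°
S = 49 + 0.31 × (55 − 49) = 50.86 → 51%
L = 53 + 0.31 × (56 − 53) = 53.93 → 54%

(353, 51, 54)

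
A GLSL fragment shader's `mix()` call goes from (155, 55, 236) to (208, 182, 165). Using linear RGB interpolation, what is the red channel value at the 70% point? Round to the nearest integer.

R = 155 + 0.7 × (208 − 155) = 192.1 → 192

192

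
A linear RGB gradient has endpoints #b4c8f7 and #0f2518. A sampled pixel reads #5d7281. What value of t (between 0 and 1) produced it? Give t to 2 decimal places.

0.53

Invert the lerp on the B channel (largest span, 223): t = (129 − 247) / (24 − 247) = -118/-223 = 0.52915.
Check on R: (93 − 180)/(15 − 180) = 0.5273 ✓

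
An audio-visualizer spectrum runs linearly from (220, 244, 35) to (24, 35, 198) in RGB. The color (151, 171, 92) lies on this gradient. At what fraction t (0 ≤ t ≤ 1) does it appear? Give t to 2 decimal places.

0.35

Invert the lerp on the G channel (largest span, 209): t = (171 − 244) / (35 − 244) = -73/-209 = 0.34928.
Check on R: (151 − 220)/(24 − 220) = 0.352 ✓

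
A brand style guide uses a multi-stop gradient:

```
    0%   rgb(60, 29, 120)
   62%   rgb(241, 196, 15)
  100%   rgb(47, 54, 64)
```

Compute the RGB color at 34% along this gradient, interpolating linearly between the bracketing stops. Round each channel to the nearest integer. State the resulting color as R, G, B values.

(159, 121, 62)

34% lies between the 0% and 62% stops, so the local fraction is t = (34 − 0)/(62 − 0) = 34/62 ≈ 0.5484.
R = 60 + 0.5484 × (241 − 60) = 159.26 → 159
G = 29 + 0.5484 × (196 − 29) = 120.583 → 121
B = 120 + 0.5484 × (15 − 120) = 62.418 → 62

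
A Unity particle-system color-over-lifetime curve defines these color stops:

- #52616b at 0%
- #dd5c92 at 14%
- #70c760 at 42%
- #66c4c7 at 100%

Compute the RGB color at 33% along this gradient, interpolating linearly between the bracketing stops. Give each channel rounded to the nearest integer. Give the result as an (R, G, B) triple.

(147, 165, 112)

33% lies between the 14% and 42% stops, so the local fraction is t = (33 − 14)/(42 − 14) = 19/28 ≈ 0.6786.
#dd5c92 → (221, 92, 146); #70c760 → (112, 199, 96).
R = 221 + 0.6786 × (112 − 221) = 147.033 → 147
G = 92 + 0.6786 × (199 − 92) = 164.61 → 165
B = 146 + 0.6786 × (96 − 146) = 112.07 → 112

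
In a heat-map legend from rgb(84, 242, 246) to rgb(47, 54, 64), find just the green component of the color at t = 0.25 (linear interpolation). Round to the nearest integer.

G = 242 + 0.25 × (54 − 242) = 195 → 195

195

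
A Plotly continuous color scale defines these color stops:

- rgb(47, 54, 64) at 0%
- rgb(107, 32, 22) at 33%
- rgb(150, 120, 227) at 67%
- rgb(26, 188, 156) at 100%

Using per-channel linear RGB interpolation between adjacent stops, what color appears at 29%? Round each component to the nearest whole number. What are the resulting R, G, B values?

(100, 35, 27)

29% lies between the 0% and 33% stops, so the local fraction is t = (29 − 0)/(33 − 0) = 29/33 ≈ 0.8788.
R = 47 + 0.8788 × (107 − 47) = 99.728 → 100
G = 54 + 0.8788 × (32 − 54) = 34.666 → 35
B = 64 + 0.8788 × (22 − 64) = 27.09 → 27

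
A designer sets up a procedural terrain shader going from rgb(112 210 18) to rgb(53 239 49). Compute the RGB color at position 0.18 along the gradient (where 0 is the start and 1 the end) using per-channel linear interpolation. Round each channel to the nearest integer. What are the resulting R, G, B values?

R = 112 + 0.18 × (53 − 112) = 112 + 0.18 × -59 = 101.38 → 101
G = 210 + 0.18 × (239 − 210) = 210 + 0.18 × 29 = 215.22 → 215
B = 18 + 0.18 × (49 − 18) = 18 + 0.18 × 31 = 23.58 → 24

(101, 215, 24)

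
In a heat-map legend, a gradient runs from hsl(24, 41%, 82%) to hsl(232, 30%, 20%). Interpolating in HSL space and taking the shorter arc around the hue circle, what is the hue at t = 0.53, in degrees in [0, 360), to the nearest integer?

Hue: 232 − 24 = 208°, but |208| > 180 so the shorter arc goes the other way: Δh = 208 − 360 = -152°.
H = 24 + 0.53 × (-152) = -56.56 → -57 → -57 mod 360 = 303°

303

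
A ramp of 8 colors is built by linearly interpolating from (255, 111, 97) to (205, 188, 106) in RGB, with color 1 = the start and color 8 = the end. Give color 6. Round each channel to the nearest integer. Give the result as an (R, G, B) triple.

With 8 swatches and endpoints inclusive, swatch 6 sits at t = (6 − 1)/(8 − 1) = 5/7 ≈ 0.7143.
R = 255 + 0.7143 × (205 − 255) = 219.285 → 219
G = 111 + 0.7143 × (188 − 111) = 166.001 → 166
B = 97 + 0.7143 × (106 − 97) = 103.429 → 103

(219, 166, 103)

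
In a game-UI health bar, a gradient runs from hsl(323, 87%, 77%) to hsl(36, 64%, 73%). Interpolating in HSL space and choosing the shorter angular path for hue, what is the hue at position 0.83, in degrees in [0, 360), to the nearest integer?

Hue: 36 − 323 = -287°, but |-287| > 180 so the shorter arc goes the other way: Δh = -287 + 360 = 73°.
H = 323 + 0.83 × (73) = 383.59 → 384 → 384 mod 360 = 24°

24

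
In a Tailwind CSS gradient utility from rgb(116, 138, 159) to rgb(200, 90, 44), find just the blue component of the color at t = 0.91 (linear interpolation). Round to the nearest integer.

54

B = 159 + 0.91 × (44 − 159) = 54.35 → 54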